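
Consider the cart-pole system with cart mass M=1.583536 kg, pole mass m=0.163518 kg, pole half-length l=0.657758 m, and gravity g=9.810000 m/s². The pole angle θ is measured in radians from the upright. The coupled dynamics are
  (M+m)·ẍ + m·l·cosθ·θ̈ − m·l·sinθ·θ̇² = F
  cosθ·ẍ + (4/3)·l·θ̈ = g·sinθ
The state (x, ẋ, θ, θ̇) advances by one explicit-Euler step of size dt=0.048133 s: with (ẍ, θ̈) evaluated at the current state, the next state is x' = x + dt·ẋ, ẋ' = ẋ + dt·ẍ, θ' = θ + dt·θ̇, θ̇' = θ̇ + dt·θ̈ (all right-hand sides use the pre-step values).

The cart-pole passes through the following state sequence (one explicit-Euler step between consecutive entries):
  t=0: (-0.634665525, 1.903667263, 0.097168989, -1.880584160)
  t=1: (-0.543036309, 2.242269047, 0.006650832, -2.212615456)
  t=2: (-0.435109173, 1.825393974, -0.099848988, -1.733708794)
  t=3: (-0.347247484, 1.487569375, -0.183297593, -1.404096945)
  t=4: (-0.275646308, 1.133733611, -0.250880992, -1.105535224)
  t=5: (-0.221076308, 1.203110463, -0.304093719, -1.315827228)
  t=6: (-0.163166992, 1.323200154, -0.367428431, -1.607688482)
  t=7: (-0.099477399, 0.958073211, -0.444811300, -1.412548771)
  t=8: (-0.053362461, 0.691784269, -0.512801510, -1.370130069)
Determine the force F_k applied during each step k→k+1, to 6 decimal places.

F_0 = 11.514680 N
F_1 = -14.064447 N
F_2 = -11.496723 N
F_3 = -12.148337 N
F_4 = 2.095568 N
F_5 = 3.792328 N
F_6 = -12.745985 N
F_7 = -9.487422 N

step 0→1:
  ẍ = (ẋ'−ẋ)/dt = (2.242269047−1.903667263)/0.048133 = 7.034712
  θ̈ = (θ̇'−θ̇)/dt = (-2.212615456−-1.880584160)/0.048133 = -6.898205
  sinθ=0.097016, cosθ=0.995283
  F = (M+m)·ẍ + m·l·cosθ·θ̈ − m·l·sinθ·θ̇² = 12.290021 + -0.738438 − 0.036903 = 11.514680
step 1→2:
  ẍ = (ẋ'−ẋ)/dt = (1.825393974−2.242269047)/0.048133 = -8.660899
  θ̈ = (θ̇'−θ̇)/dt = (-1.733708794−-2.212615456)/0.048133 = 9.949653
  sinθ=0.006651, cosθ=0.999978
  F = (M+m)·ẍ + m·l·cosθ·θ̈ − m·l·sinθ·θ̇² = -15.131059 + 1.070114 − 0.003502 = -14.064447
step 2→3:
  ẍ = (ẋ'−ẋ)/dt = (1.487569375−1.825393974)/0.048133 = -7.018565
  θ̈ = (θ̇'−θ̇)/dt = (-1.404096945−-1.733708794)/0.048133 = 6.847939
  sinθ=-0.099683, cosθ=0.995019
  F = (M+m)·ẍ + m·l·cosθ·θ̈ − m·l·sinθ·θ̇² = -12.261812 + 0.732863 − -0.032226 = -11.496723
step 3→4:
  ẍ = (ẋ'−ẋ)/dt = (1.133733611−1.487569375)/0.048133 = -7.351209
  θ̈ = (θ̇'−θ̇)/dt = (-1.105535224−-1.404096945)/0.048133 = 6.202849
  sinθ=-0.182273, cosθ=0.983248
  F = (M+m)·ẍ + m·l·cosθ·θ̈ − m·l·sinθ·θ̇² = -12.842960 + 0.655973 − -0.038650 = -12.148337
step 4→5:
  ẍ = (ẋ'−ẋ)/dt = (1.203110463−1.133733611)/0.048133 = 1.441357
  θ̈ = (θ̇'−θ̇)/dt = (-1.315827228−-1.105535224)/0.048133 = -4.368978
  sinθ=-0.248257, cosθ=0.968694
  F = (M+m)·ẍ + m·l·cosθ·θ̈ − m·l·sinθ·θ̇² = 2.518129 + -0.455196 − -0.032635 = 2.095568
step 5→6:
  ẍ = (ẋ'−ẋ)/dt = (1.323200154−1.203110463)/0.048133 = 2.494955
  θ̈ = (θ̇'−θ̇)/dt = (-1.607688482−-1.315827228)/0.048133 = -6.063641
  sinθ=-0.299429, cosθ=0.954119
  F = (M+m)·ẍ + m·l·cosθ·θ̈ − m·l·sinθ·θ̇² = 4.358822 + -0.622254 − -0.055760 = 3.792328
step 6→7:
  ẍ = (ẋ'−ẋ)/dt = (0.958073211−1.323200154)/0.048133 = -7.585792
  θ̈ = (θ̇'−θ̇)/dt = (-1.412548771−-1.607688482)/0.048133 = 4.054177
  sinθ=-0.359217, cosθ=0.933254
  F = (M+m)·ẍ + m·l·cosθ·θ̈ − m·l·sinθ·θ̇² = -13.252789 + 0.406944 − -0.099860 = -12.745985
step 7→8:
  ẍ = (ẋ'−ẋ)/dt = (0.691784269−0.958073211)/0.048133 = -5.532357
  θ̈ = (θ̇'−θ̇)/dt = (-1.370130069−-1.412548771)/0.048133 = 0.881281
  sinθ=-0.430288, cosθ=0.902692
  F = (M+m)·ẍ + m·l·cosθ·θ̈ − m·l·sinθ·θ̇² = -9.665327 + 0.085563 − -0.092342 = -9.487422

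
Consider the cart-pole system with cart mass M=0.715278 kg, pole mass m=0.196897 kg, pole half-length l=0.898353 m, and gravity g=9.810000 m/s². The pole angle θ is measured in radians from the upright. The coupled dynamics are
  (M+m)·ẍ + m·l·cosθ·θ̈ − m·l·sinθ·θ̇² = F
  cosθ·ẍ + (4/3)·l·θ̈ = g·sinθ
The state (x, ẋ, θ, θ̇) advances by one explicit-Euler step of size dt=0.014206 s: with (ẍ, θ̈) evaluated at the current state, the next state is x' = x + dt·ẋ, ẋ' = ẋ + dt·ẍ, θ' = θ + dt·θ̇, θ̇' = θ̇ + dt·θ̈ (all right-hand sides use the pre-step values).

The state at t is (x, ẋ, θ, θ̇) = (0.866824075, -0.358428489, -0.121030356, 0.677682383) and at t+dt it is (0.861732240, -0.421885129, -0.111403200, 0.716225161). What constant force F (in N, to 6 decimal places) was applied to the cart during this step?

F = -3.588381 N

ẍ = (ẋ'−ẋ)/dt = (-0.421885129−-0.358428489)/0.014206 = -4.466890
θ̈ = (θ̇'−θ̇)/dt = (0.716225161−0.677682383)/0.014206 = 2.713134
sinθ=-0.120735, cosθ=0.992685
F = (M+m)·ẍ + m·l·cosθ·θ̈ − m·l·sinθ·θ̇² = -4.074585 + 0.476397 − -0.009808 = -3.588381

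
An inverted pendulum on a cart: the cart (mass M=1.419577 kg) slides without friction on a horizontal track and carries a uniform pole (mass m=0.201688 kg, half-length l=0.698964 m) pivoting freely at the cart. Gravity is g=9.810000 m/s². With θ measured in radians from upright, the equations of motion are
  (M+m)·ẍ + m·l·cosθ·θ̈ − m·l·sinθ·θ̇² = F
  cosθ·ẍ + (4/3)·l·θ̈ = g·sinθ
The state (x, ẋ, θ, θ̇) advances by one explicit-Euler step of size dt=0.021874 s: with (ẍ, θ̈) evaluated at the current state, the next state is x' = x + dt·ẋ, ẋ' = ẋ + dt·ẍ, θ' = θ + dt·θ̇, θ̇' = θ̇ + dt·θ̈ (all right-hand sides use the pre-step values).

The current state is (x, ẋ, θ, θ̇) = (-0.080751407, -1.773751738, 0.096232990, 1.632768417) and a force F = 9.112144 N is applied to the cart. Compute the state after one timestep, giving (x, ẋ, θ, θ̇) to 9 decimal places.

(-0.119550453, -1.639862161, 0.131948166, 1.511891057)

sinθ=0.096084527, cosθ=0.995373178
temp = (F + m·l·θ̇²·sinθ)/(M+m) = (9.112144 + 0.036110833)/1.621265 = 5.642664730
θ̈ = (g·sinθ − cosθ·temp)/(l·(4/3 − m·cos²θ/(M+m))) = -5.526074803
ẍ = temp − m·l·θ̈·cosθ/(M+m) = 6.120946197
Euler: x'=-0.080751407+0.021874·-1.773751738=-0.119550453, ẋ'=-1.773751738+0.021874·6.120946197=-1.639862161
       θ'=0.096232990+0.021874·1.632768417=0.131948166, θ̇'=1.632768417+0.021874·-5.526074803=1.511891057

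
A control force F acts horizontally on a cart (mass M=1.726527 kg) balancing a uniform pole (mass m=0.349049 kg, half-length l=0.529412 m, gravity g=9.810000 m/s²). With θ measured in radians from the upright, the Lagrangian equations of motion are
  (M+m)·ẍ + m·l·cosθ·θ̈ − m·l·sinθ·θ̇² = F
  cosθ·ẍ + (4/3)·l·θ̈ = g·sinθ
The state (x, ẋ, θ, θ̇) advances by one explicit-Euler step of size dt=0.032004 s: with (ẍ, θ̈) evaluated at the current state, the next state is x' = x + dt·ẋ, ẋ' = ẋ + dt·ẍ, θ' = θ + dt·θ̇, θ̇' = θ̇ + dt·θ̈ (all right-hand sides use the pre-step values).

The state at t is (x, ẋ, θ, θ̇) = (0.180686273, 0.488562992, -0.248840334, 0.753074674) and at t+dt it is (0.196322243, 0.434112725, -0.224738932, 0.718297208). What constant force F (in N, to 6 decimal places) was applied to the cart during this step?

F = -3.700108 N

ẍ = (ẋ'−ẋ)/dt = (0.434112725−0.488562992)/0.032004 = -1.701358
θ̈ = (θ̇'−θ̇)/dt = (0.718297208−0.753074674)/0.032004 = -1.086660
sinθ=-0.246280, cosθ=0.969199
F = (M+m)·ẍ + m·l·cosθ·θ̈ − m·l·sinθ·θ̇² = -3.531298 + -0.194620 − -0.025810 = -3.700108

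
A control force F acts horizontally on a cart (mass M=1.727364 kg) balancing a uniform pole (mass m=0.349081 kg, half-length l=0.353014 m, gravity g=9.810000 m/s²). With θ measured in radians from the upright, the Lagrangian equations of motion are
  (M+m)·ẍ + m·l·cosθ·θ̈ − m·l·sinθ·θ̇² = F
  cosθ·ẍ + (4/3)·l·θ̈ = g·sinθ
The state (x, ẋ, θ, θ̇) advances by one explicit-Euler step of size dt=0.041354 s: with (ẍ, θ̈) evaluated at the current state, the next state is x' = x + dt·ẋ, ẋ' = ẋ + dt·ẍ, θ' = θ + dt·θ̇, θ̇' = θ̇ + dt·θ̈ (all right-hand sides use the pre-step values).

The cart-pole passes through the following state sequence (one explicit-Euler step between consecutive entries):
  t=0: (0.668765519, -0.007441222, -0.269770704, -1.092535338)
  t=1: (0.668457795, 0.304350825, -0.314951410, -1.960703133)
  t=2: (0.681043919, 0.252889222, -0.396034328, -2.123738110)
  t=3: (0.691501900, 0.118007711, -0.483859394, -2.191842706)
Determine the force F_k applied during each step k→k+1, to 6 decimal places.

F_0 = 13.201259 N
F_1 = -2.899141 N
F_2 = -6.745427 N

step 0→1:
  ẍ = (ẋ'−ẋ)/dt = (0.304350825−-0.007441222)/0.041354 = 7.539586
  θ̈ = (θ̇'−θ̇)/dt = (-1.960703133−-1.092535338)/0.041354 = -20.993563
  sinθ=-0.266510, cosθ=0.963832
  F = (M+m)·ẍ + m·l·cosθ·θ̈ − m·l·sinθ·θ̇² = 15.655536 + -2.493479 − -0.039202 = 13.201259
step 1→2:
  ẍ = (ẋ'−ẋ)/dt = (0.252889222−0.304350825)/0.041354 = -1.244417
  θ̈ = (θ̇'−θ̇)/dt = (-2.123738110−-1.960703133)/0.041354 = -3.942423
  sinθ=-0.309770, cosθ=0.950811
  F = (M+m)·ẍ + m·l·cosθ·θ̈ − m·l·sinθ·θ̇² = -2.583963 + -0.461930 − -0.146751 = -2.899141
step 2→3:
  ẍ = (ẋ'−ẋ)/dt = (0.118007711−0.252889222)/0.041354 = -3.261632
  θ̈ = (θ̇'−θ̇)/dt = (-2.191842706−-2.123738110)/0.041354 = -1.646868
  sinθ=-0.385763, cosθ=0.922598
  F = (M+m)·ẍ + m·l·cosθ·θ̈ − m·l·sinθ·θ̇² = -6.772599 + -0.187236 − -0.214408 = -6.745427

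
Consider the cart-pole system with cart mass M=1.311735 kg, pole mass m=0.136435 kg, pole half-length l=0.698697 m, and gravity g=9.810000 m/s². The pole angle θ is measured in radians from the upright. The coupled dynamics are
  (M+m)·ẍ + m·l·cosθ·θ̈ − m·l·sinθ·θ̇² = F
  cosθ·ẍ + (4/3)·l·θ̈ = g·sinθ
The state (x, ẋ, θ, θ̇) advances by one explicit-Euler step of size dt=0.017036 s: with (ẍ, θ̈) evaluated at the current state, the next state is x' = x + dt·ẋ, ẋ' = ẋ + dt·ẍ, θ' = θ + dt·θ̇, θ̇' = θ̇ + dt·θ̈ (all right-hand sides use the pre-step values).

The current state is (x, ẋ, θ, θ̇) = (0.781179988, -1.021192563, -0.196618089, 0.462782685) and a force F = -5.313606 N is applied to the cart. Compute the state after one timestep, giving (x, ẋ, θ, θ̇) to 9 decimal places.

(0.763782951, -1.085881742, -0.188734123, 0.495838510)

sinθ=-0.195353703, cosθ=0.980732854
temp = (F + m·l·θ̇²·sinθ)/(M+m) = (-5.313606 + -0.003988325)/1.448170 = -3.671940673
θ̈ = (g·sinθ − cosθ·temp)/(l·(4/3 − m·cos²θ/(M+m))) = 1.940351326
ẍ = temp − m·l·θ̈·cosθ/(M+m) = -3.797204658
Euler: x'=0.781179988+0.017036·-1.021192563=0.763782951, ẋ'=-1.021192563+0.017036·-3.797204658=-1.085881742
       θ'=-0.196618089+0.017036·0.462782685=-0.188734123, θ̇'=0.462782685+0.017036·1.940351326=0.495838510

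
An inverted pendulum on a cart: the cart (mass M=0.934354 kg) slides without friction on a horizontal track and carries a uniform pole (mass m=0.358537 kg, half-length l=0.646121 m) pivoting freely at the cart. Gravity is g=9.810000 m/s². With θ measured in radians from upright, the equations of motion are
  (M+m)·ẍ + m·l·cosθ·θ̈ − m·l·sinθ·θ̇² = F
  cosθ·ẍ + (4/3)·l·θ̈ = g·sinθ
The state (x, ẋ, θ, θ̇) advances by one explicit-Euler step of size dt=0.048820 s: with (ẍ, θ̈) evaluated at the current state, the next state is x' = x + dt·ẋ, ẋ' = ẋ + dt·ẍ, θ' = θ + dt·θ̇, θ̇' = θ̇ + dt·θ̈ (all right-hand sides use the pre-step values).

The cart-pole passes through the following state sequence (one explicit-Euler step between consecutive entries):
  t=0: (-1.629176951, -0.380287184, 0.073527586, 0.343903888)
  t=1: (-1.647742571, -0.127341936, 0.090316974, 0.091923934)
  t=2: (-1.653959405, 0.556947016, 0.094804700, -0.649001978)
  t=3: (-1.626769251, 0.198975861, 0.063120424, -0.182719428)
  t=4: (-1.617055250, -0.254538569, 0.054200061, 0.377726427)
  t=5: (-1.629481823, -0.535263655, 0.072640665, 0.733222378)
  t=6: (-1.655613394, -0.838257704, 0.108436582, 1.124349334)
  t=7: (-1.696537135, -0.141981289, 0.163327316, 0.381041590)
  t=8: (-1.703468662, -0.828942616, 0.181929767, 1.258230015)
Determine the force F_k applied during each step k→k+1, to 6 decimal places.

F_0 = 5.504237 N
F_1 = 14.620245 N
F_2 = -7.286675 N
F_3 = -9.356722 N
F_4 = -5.751776 N
F_5 = -6.182112 N
F_6 = 14.901274 N
F_7 = -14.091141 N

step 0→1:
  ẍ = (ẋ'−ẋ)/dt = (-0.127341936−-0.380287184)/0.048820 = 5.181181
  θ̈ = (θ̇'−θ̇)/dt = (0.091923934−0.343903888)/0.048820 = -5.161408
  sinθ=0.073461, cosθ=0.997298
  F = (M+m)·ẍ + m·l·cosθ·θ̈ − m·l·sinθ·θ̇² = 6.698702 + -1.192452 − 0.002013 = 5.504237
step 1→2:
  ẍ = (ẋ'−ẋ)/dt = (0.556947016−-0.127341936)/0.048820 = 14.016570
  θ̈ = (θ̇'−θ̇)/dt = (-0.649001978−0.091923934)/0.048820 = -15.176688
  sinθ=0.090194, cosθ=0.995924
  F = (M+m)·ẍ + m·l·cosθ·θ̈ − m·l·sinθ·θ̇² = 18.121897 + -3.501476 − 0.000177 = 14.620245
step 2→3:
  ẍ = (ẋ'−ẋ)/dt = (0.198975861−0.556947016)/0.048820 = -7.332469
  θ̈ = (θ̇'−θ̇)/dt = (-0.182719428−-0.649001978)/0.048820 = 9.551056
  sinθ=0.094663, cosθ=0.995509
  F = (M+m)·ẍ + m·l·cosθ·θ̈ − m·l·sinθ·θ̇² = -9.480084 + 2.202645 − 0.009237 = -7.286675
step 3→4:
  ẍ = (ẋ'−ẋ)/dt = (-0.254538569−0.198975861)/0.048820 = -9.289521
  θ̈ = (θ̇'−θ̇)/dt = (0.377726427−-0.182719428)/0.048820 = 11.479841
  sinθ=0.063079, cosθ=0.998009
  F = (M+m)·ẍ + m·l·cosθ·θ̈ − m·l·sinθ·θ̇² = -12.010338 + 2.654104 − 0.000488 = -9.356722
step 4→5:
  ẍ = (ẋ'−ẋ)/dt = (-0.535263655−-0.254538569)/0.048820 = -5.750207
  θ̈ = (θ̇'−θ̇)/dt = (0.733222378−0.377726427)/0.048820 = 7.281769
  sinθ=0.054174, cosθ=0.998532
  F = (M+m)·ẍ + m·l·cosθ·θ̈ − m·l·sinθ·θ̇² = -7.434390 + 1.684405 − 0.001791 = -5.751776
step 5→6:
  ẍ = (ẋ'−ẋ)/dt = (-0.838257704−-0.535263655)/0.048820 = -6.206351
  θ̈ = (θ̇'−θ̇)/dt = (1.124349334−0.733222378)/0.048820 = 8.011613
  sinθ=0.072577, cosθ=0.997363
  F = (M+m)·ẍ + m·l·cosθ·θ̈ − m·l·sinθ·θ̇² = -8.024135 + 1.851062 − 0.009039 = -6.182112
step 6→7:
  ẍ = (ẋ'−ẋ)/dt = (-0.141981289−-0.838257704)/0.048820 = 14.262114
  θ̈ = (θ̇'−θ̇)/dt = (0.381041590−1.124349334)/0.048820 = -15.225476
  sinθ=0.108224, cosθ=0.994127
  F = (M+m)·ẍ + m·l·cosθ·θ̈ − m·l·sinθ·θ̇² = 18.439359 + -3.506391 − 0.031694 = 14.901274
step 7→8:
  ẍ = (ẋ'−ẋ)/dt = (-0.828942616−-0.141981289)/0.048820 = -14.071309
  θ̈ = (θ̇'−θ̇)/dt = (1.258230015−0.381041590)/0.048820 = 17.967809
  sinθ=0.162602, cosθ=0.986692
  F = (M+m)·ẍ + m·l·cosθ·θ̈ − m·l·sinθ·θ̇² = -18.192669 + 4.106997 − 0.005469 = -14.091141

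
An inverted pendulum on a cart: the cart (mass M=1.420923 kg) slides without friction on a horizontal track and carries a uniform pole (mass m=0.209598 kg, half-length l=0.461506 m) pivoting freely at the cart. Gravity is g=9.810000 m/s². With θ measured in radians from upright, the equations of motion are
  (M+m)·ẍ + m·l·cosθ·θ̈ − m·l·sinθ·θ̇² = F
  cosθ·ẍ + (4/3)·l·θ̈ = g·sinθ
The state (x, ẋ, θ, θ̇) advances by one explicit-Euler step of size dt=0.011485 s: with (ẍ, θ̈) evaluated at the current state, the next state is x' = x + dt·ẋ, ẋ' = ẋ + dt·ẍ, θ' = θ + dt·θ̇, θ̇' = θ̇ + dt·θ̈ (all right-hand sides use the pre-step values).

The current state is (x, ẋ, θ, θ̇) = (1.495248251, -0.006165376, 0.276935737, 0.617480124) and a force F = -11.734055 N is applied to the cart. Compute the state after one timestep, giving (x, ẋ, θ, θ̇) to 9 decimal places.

(1.495177442, -0.099970642, 0.284027496, 0.814176690)

sinθ=0.273409429, cosθ=0.961897751
temp = (F + m·l·θ̇²·sinθ)/(M+m) = (-11.734055 + 0.010083793)/1.630521 = -7.190322116
θ̈ = (g·sinθ − cosθ·temp)/(l·(4/3 − m·cos²θ/(M+m))) = 17.126387965
ẍ = temp − m·l·θ̈·cosθ/(M+m) = -8.167633093
Euler: x'=1.495248251+0.011485·-0.006165376=1.495177442, ẋ'=-0.006165376+0.011485·-8.167633093=-0.099970642
       θ'=0.276935737+0.011485·0.617480124=0.284027496, θ̇'=0.617480124+0.011485·17.126387965=0.814176690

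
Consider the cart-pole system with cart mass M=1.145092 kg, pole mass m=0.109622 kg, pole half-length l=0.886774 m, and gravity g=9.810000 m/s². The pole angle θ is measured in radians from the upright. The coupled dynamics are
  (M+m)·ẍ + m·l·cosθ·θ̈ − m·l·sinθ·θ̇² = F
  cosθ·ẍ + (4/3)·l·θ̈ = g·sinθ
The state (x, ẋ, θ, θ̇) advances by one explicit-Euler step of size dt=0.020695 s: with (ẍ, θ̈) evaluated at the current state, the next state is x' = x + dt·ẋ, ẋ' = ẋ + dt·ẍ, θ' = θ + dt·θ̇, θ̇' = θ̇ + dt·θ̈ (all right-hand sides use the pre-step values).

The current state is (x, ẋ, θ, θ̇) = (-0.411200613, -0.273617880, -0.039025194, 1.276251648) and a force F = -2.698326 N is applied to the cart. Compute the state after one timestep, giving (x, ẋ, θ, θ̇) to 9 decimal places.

sinθ=-0.039015289, cosθ=0.999238614
temp = (F + m·l·θ̇²·sinθ)/(M+m) = (-2.698326 + -0.006177577)/1.254714 = -2.155474137
θ̈ = (g·sinθ − cosθ·temp)/(l·(4/3 − m·cos²θ/(M+m))) = 1.602788231
ẍ = temp − m·l·θ̈·cosθ/(M+m) = -2.279556851
Euler: x'=-0.411200613+0.020695·-0.273617880=-0.416863135, ẋ'=-0.273617880+0.020695·-2.279556851=-0.320793309
       θ'=-0.039025194+0.020695·1.276251648=-0.012613166, θ̇'=1.276251648+0.020695·1.602788231=1.309421350

(-0.416863135, -0.320793309, -0.012613166, 1.309421350)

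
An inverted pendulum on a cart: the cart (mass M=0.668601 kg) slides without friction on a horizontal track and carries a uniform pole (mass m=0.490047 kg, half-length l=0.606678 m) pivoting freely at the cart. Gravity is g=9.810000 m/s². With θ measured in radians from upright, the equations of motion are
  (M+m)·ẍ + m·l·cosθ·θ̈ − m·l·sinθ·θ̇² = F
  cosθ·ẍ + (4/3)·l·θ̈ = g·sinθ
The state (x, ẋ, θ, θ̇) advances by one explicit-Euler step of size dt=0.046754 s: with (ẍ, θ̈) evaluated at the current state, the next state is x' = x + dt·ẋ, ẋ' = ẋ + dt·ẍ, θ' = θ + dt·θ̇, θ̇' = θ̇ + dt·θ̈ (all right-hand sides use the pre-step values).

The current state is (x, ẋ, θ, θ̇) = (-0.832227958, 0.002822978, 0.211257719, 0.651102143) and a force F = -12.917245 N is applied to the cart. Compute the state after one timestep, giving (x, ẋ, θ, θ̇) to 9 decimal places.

(-0.832095972, -0.786574359, 0.241699349, 1.724187543)

sinθ=0.209689823, cosθ=0.977767957
temp = (F + m·l·θ̇²·sinθ)/(M+m) = (-12.917245 + 0.026428443)/1.158648 = -11.125740136
θ̈ = (g·sinθ − cosθ·temp)/(l·(4/3 − m·cos²θ/(M+m))) = 22.951734615
ẍ = temp − m·l·θ̈·cosθ/(M+m) = -16.884059918
Euler: x'=-0.832227958+0.046754·0.002822978=-0.832095972, ẋ'=0.002822978+0.046754·-16.884059918=-0.786574359
       θ'=0.211257719+0.046754·0.651102143=0.241699349, θ̇'=0.651102143+0.046754·22.951734615=1.724187543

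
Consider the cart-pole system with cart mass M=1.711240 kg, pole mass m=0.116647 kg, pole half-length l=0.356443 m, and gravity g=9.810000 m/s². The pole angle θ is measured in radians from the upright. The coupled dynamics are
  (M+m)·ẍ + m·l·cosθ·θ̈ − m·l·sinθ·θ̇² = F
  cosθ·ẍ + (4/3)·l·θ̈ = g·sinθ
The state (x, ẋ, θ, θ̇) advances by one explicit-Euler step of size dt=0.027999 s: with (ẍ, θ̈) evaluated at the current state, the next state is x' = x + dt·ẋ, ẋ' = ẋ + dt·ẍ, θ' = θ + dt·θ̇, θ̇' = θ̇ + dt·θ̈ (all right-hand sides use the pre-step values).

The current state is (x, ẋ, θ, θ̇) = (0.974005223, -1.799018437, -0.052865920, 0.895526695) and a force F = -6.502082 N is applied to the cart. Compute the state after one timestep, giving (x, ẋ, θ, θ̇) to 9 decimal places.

sinθ=-0.052841298, cosθ=0.998602923
temp = (F + m·l·θ̇²·sinθ)/(M+m) = (-6.502082 + -0.001761953)/1.827887 = -3.558121455
θ̈ = (g·sinθ − cosθ·temp)/(l·(4/3 − m·cos²θ/(M+m))) = 6.705588332
ẍ = temp − m·l·θ̈·cosθ/(M+m) = -3.710436934
Euler: x'=0.974005223+0.027999·-1.799018437=0.923634506, ẋ'=-1.799018437+0.027999·-3.710436934=-1.902906961
       θ'=-0.052865920+0.027999·0.895526695=-0.027792068, θ̇'=0.895526695+0.027999·6.705588332=1.083276463

(0.923634506, -1.902906961, -0.027792068, 1.083276463)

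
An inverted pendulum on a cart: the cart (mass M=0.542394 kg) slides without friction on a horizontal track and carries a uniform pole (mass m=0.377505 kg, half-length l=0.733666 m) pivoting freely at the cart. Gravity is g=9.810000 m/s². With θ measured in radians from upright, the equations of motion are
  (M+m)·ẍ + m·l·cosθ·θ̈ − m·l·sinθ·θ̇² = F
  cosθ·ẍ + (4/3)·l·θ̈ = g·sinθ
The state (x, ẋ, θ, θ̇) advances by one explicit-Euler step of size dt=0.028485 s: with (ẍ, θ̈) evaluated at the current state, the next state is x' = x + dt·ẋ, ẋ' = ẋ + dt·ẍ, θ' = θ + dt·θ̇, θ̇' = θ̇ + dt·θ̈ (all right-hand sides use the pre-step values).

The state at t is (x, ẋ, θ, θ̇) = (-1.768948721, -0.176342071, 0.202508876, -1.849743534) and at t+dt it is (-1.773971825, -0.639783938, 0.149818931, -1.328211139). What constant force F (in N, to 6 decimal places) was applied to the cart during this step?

ẍ = (ẋ'−ẋ)/dt = (-0.639783938−-0.176342071)/0.028485 = -16.269681
θ̈ = (θ̇'−θ̇)/dt = (-1.328211139−-1.849743534)/0.028485 = 18.309019
sinθ=0.201128, cosθ=0.979565
F = (M+m)·ẍ + m·l·cosθ·θ̈ − m·l·sinθ·θ̇² = -14.966463 + 4.967289 − 0.190597 = -10.189771

F = -10.189771 N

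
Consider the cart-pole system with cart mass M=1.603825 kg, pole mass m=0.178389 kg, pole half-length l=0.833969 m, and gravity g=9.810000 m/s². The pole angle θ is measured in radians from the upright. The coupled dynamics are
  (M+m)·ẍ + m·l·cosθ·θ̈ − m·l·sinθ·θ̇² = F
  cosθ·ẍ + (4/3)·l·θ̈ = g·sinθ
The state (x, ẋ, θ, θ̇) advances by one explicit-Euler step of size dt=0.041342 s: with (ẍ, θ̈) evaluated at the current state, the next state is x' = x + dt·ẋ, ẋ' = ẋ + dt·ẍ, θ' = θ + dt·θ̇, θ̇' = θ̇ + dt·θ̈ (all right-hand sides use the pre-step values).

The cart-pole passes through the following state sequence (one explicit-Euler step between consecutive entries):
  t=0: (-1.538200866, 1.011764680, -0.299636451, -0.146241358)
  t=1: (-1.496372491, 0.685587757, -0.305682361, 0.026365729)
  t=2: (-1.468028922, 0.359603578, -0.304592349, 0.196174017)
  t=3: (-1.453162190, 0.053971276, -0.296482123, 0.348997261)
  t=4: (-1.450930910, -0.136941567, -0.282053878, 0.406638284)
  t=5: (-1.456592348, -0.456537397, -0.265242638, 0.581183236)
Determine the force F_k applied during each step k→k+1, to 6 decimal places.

F_0 = -13.466777 N
F_1 = -13.470100 N
F_2 = -12.649172 N
F_3 = -8.026402 N
F_4 = -13.167335 N

step 0→1:
  ẍ = (ẋ'−ẋ)/dt = (0.685587757−1.011764680)/0.041342 = -7.889723
  θ̈ = (θ̇'−θ̇)/dt = (0.026365729−-0.146241358)/0.041342 = 4.175102
  sinθ=-0.295173, cosθ=0.955444
  F = (M+m)·ẍ + m·l·cosθ·θ̈ − m·l·sinθ·θ̇² = -14.061175 + 0.593458 − -0.000939 = -13.466777
step 1→2:
  ẍ = (ẋ'−ẋ)/dt = (0.359603578−0.685587757)/0.041342 = -7.885061
  θ̈ = (θ̇'−θ̇)/dt = (0.196174017−0.026365729)/0.041342 = 4.107404
  sinθ=-0.300944, cosθ=0.953642
  F = (M+m)·ẍ + m·l·cosθ·θ̈ − m·l·sinθ·θ̇² = -14.052866 + 0.582734 − -0.000031 = -13.470100
step 2→3:
  ẍ = (ẋ'−ẋ)/dt = (0.053971276−0.359603578)/0.041342 = -7.392780
  θ̈ = (θ̇'−θ̇)/dt = (0.348997261−0.196174017)/0.041342 = 3.696561
  sinθ=-0.299904, cosθ=0.953969
  F = (M+m)·ẍ + m·l·cosθ·θ̈ − m·l·sinθ·θ̇² = -13.175516 + 0.524627 − -0.001717 = -12.649172
step 3→4:
  ẍ = (ẋ'−ẋ)/dt = (-0.136941567−0.053971276)/0.041342 = -4.617891
  θ̈ = (θ̇'−θ̇)/dt = (0.406638284−0.348997261)/0.041342 = 1.394249
  sinθ=-0.292158, cosθ=0.956370
  F = (M+m)·ẍ + m·l·cosθ·θ̈ − m·l·sinθ·θ̇² = -8.230070 + 0.198374 − -0.005294 = -8.026402
step 4→5:
  ẍ = (ẋ'−ẋ)/dt = (-0.456537397−-0.136941567)/0.041342 = -7.730536
  θ̈ = (θ̇'−θ̇)/dt = (0.581183236−0.406638284)/0.041342 = 4.221976
  sinθ=-0.278329, cosθ=0.960486
  F = (M+m)·ẍ + m·l·cosθ·θ̈ − m·l·sinθ·θ̇² = -13.777470 + 0.603288 − -0.006847 = -13.167335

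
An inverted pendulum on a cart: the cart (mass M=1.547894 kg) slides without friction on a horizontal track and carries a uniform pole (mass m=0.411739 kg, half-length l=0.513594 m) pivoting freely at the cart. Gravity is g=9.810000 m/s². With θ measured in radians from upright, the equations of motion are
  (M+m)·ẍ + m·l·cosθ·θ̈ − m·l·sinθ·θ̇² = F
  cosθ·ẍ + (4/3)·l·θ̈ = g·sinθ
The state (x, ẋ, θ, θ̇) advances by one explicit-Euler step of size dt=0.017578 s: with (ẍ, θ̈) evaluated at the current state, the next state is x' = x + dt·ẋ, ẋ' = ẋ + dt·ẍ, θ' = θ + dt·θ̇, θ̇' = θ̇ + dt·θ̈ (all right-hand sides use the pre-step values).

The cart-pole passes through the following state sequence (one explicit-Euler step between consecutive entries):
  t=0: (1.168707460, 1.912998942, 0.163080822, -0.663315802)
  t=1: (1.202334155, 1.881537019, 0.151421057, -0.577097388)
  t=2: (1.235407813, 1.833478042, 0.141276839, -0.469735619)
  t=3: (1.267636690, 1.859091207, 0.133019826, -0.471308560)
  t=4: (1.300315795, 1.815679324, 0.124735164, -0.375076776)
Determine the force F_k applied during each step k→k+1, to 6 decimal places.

step 0→1:
  ẍ = (ẋ'−ẋ)/dt = (1.881537019−1.912998942)/0.017578 = -1.789847
  θ̈ = (θ̇'−θ̇)/dt = (-0.577097388−-0.663315802)/0.017578 = 4.904905
  sinθ=0.162359, cosθ=0.986732
  F = (M+m)·ẍ + m·l·cosθ·θ̈ − m·l·sinθ·θ̇² = -3.507442 + 1.023462 − 0.015106 = -2.499087
step 1→2:
  ẍ = (ẋ'−ẋ)/dt = (1.833478042−1.881537019)/0.017578 = -2.734041
  θ̈ = (θ̇'−θ̇)/dt = (-0.469735619−-0.577097388)/0.017578 = 6.107735
  sinθ=0.150843, cosθ=0.988558
  F = (M+m)·ẍ + m·l·cosθ·θ̈ − m·l·sinθ·θ̇² = -5.357717 + 1.276804 − 0.010623 = -4.091537
step 2→3:
  ẍ = (ẋ'−ẋ)/dt = (1.859091207−1.833478042)/0.017578 = 1.457115
  θ̈ = (θ̇'−θ̇)/dt = (-0.471308560−-0.469735619)/0.017578 = -0.089483
  sinθ=0.140807, cosθ=0.990037
  F = (M+m)·ẍ + m·l·cosθ·θ̈ − m·l·sinθ·θ̇² = 2.855410 + -0.018734 − 0.006570 = 2.830106
step 3→4:
  ẍ = (ẋ'−ẋ)/dt = (1.815679324−1.859091207)/0.017578 = -2.469671
  θ̈ = (θ̇'−θ̇)/dt = (-0.375076776−-0.471308560)/0.017578 = 5.474558
  sinθ=0.132628, cosθ=0.991166
  F = (M+m)·ẍ + m·l·cosθ·θ̈ − m·l·sinθ·θ̇² = -4.839650 + 1.147460 − 0.006230 = -3.698420

F_0 = -2.499087 N
F_1 = -4.091537 N
F_2 = 2.830106 N
F_3 = -3.698420 N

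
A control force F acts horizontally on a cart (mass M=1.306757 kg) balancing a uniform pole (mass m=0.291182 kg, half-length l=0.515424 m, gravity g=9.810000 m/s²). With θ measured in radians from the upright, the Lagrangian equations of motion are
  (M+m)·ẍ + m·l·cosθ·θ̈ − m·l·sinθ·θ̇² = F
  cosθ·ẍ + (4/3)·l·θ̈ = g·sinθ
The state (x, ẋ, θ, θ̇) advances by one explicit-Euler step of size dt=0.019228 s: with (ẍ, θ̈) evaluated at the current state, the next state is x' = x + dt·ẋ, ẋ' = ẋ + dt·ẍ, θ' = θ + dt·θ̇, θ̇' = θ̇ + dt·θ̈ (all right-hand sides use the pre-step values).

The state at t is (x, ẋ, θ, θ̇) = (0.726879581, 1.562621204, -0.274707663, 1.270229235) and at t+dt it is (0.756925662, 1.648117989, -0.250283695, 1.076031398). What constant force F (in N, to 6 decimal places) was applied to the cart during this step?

ẍ = (ẋ'−ẋ)/dt = (1.648117989−1.562621204)/0.019228 = 4.446473
θ̈ = (θ̇'−θ̇)/dt = (1.076031398−1.270229235)/0.019228 = -10.099742
sinθ=-0.271266, cosθ=0.962505
F = (M+m)·ẍ + m·l·cosθ·θ̈ − m·l·sinθ·θ̇² = 7.105193 + -1.458956 − -0.065688 = 5.711925

F = 5.711925 N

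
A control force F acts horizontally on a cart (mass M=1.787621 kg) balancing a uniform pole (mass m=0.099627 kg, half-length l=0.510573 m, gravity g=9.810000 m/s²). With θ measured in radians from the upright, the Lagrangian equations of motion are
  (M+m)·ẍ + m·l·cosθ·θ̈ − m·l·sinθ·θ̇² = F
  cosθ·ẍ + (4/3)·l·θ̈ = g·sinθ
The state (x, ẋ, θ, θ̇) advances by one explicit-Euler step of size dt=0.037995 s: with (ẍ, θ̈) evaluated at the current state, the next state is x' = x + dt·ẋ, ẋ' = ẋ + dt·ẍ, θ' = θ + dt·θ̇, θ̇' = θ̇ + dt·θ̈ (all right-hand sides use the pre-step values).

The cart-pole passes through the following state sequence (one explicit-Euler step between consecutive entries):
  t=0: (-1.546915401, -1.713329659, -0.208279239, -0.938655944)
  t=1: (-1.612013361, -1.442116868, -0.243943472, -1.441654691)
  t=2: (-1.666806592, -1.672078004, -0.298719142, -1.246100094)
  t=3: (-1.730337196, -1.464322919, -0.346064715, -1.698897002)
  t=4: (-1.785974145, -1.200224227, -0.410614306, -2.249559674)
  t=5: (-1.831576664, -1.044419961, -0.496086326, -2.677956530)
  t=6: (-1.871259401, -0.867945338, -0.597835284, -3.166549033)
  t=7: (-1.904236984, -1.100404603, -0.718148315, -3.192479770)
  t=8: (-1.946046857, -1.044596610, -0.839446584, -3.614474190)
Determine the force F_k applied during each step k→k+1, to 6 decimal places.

step 0→1:
  ẍ = (ẋ'−ẋ)/dt = (-1.442116868−-1.713329659)/0.037995 = 7.138118
  θ̈ = (θ̇'−θ̇)/dt = (-1.441654691−-0.938655944)/0.037995 = -13.238551
  sinθ=-0.206777, cosθ=0.978388
  F = (M+m)·ẍ + m·l·cosθ·θ̈ − m·l·sinθ·θ̇² = 13.471399 + -0.658850 − -0.009267 = 12.821816
step 1→2:
  ẍ = (ẋ'−ẋ)/dt = (-1.672078004−-1.442116868)/0.037995 = -6.052405
  θ̈ = (θ̇'−θ̇)/dt = (-1.246100094−-1.441654691)/0.037995 = 5.146851
  sinθ=-0.241531, cosθ=0.970393
  F = (M+m)·ẍ + m·l·cosθ·θ̈ − m·l·sinθ·θ̇² = -11.422390 + 0.254053 − -0.025535 = -11.142802
step 2→3:
  ẍ = (ẋ'−ẋ)/dt = (-1.464322919−-1.672078004)/0.037995 = 5.467959
  θ̈ = (θ̇'−θ̇)/dt = (-1.698897002−-1.246100094)/0.037995 = -11.917276
  sinθ=-0.294296, cosθ=0.955714
  F = (M+m)·ẍ + m·l·cosθ·θ̈ − m·l·sinθ·θ̇² = 10.319394 + -0.579349 − -0.023245 = 9.763290
step 3→4:
  ẍ = (ẋ'−ẋ)/dt = (-1.200224227−-1.464322919)/0.037995 = 6.950880
  θ̈ = (θ̇'−θ̇)/dt = (-2.249559674−-1.698897002)/0.037995 = -14.493030
  sinθ=-0.339198, cosθ=0.940715
  F = (M+m)·ẍ + m·l·cosθ·θ̈ − m·l·sinθ·θ̇² = 13.118035 + -0.693509 − -0.049799 = 12.474325
step 4→5:
  ẍ = (ẋ'−ẋ)/dt = (-1.044419961−-1.200224227)/0.037995 = 4.100652
  θ̈ = (θ̇'−θ̇)/dt = (-2.677956530−-2.249559674)/0.037995 = -11.275085
  sinθ=-0.399173, cosθ=0.916876
  F = (M+m)·ẍ + m·l·cosθ·θ̈ − m·l·sinθ·θ̇² = 7.738947 + -0.525854 − -0.102752 = 7.315845
step 5→6:
  ẍ = (ẋ'−ẋ)/dt = (-0.867945338−-1.044419961)/0.037995 = 4.644680
  θ̈ = (θ̇'−θ̇)/dt = (-3.166549033−-2.677956530)/0.037995 = -12.859389
  sinθ=-0.475987, cosθ=0.879452
  F = (M+m)·ẍ + m·l·cosθ·θ̈ − m·l·sinθ·θ̇² = 8.765663 + -0.575264 − -0.173635 = 8.364034
step 6→7:
  ẍ = (ẋ'−ẋ)/dt = (-1.100404603−-0.867945338)/0.037995 = -6.118154
  θ̈ = (θ̇'−θ̇)/dt = (-3.192479770−-3.166549033)/0.037995 = -0.682478
  sinθ=-0.562855, cosθ=0.826556
  F = (M+m)·ẍ + m·l·cosθ·θ̈ − m·l·sinθ·θ̇² = -11.546474 + -0.028694 − -0.287080 = -11.288088
step 7→8:
  ẍ = (ẋ'−ẋ)/dt = (-1.044596610−-1.100404603)/0.037995 = 1.468825
  θ̈ = (θ̇'−θ̇)/dt = (-3.614474190−-3.192479770)/0.037995 = -11.106578
  sinθ=-0.657991, cosθ=0.753025
  F = (M+m)·ẍ + m·l·cosθ·θ̈ − m·l·sinθ·θ̇² = 2.772036 + -0.425427 − -0.341123 = 2.687733

F_0 = 12.821816 N
F_1 = -11.142802 N
F_2 = 9.763290 N
F_3 = 12.474325 N
F_4 = 7.315845 N
F_5 = 8.364034 N
F_6 = -11.288088 N
F_7 = 2.687733 N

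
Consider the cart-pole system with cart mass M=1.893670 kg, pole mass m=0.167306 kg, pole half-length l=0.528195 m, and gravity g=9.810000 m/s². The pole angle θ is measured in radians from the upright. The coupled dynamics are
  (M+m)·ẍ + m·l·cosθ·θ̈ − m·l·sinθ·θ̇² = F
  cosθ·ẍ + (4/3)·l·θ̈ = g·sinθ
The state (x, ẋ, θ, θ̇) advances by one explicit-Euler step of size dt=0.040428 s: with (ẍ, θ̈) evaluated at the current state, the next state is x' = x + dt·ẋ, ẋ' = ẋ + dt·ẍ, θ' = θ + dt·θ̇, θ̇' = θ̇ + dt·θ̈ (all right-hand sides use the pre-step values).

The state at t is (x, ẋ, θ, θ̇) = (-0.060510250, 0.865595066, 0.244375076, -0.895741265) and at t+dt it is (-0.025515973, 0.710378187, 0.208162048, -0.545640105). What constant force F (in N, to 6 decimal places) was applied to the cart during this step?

ẍ = (ẋ'−ẋ)/dt = (0.710378187−0.865595066)/0.040428 = -3.839341
θ̈ = (θ̇'−θ̇)/dt = (-0.545640105−-0.895741265)/0.040428 = 8.659868
sinθ=0.241950, cosθ=0.970289
F = (M+m)·ẍ + m·l·cosθ·θ̈ − m·l·sinθ·θ̇² = -7.912790 + 0.742537 − 0.017155 = -7.187408

F = -7.187408 N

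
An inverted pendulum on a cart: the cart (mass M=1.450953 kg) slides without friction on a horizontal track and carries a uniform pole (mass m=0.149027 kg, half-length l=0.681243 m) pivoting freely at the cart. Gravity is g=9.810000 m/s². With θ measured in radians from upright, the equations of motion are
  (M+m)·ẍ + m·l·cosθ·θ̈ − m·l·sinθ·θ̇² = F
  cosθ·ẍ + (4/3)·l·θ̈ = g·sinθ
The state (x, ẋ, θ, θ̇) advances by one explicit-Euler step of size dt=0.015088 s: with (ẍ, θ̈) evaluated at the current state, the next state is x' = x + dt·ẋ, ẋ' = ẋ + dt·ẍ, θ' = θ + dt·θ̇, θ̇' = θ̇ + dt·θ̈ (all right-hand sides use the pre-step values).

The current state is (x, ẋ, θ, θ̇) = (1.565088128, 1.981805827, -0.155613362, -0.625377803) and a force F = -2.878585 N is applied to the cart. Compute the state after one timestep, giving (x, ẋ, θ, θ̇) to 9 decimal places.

sinθ=-0.154986079, cosθ=0.987916654
temp = (F + m·l·θ̇²·sinθ)/(M+m) = (-2.878585 + -0.006153818)/1.599980 = -1.802984298
θ̈ = (g·sinθ − cosθ·temp)/(l·(4/3 − m·cos²θ/(M+m))) = 0.308112332
ẍ = temp − m·l·θ̈·cosθ/(M+m) = -1.822298726
Euler: x'=1.565088128+0.015088·1.981805827=1.594989614, ẋ'=1.981805827+0.015088·-1.822298726=1.954310984
       θ'=-0.155613362+0.015088·-0.625377803=-0.165049062, θ̇'=-0.625377803+0.015088·0.308112332=-0.620729004

(1.594989614, 1.954310984, -0.165049062, -0.620729004)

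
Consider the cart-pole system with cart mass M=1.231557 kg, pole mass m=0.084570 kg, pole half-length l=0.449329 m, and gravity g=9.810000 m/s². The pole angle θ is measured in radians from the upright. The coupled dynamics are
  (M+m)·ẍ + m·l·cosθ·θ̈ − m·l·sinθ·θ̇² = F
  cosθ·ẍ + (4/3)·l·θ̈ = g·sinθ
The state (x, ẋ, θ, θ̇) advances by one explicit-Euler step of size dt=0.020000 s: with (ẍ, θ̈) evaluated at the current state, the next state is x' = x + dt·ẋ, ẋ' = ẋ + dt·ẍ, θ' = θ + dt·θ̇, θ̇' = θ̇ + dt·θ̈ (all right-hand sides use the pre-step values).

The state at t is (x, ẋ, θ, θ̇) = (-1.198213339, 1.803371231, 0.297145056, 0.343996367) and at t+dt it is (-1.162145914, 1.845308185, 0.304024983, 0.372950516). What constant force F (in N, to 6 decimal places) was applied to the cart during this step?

ẍ = (ẋ'−ẋ)/dt = (1.845308185−1.803371231)/0.020000 = 2.096848
θ̈ = (θ̇'−θ̇)/dt = (0.372950516−0.343996367)/0.020000 = 1.447707
sinθ=0.292792, cosθ=0.956176
F = (M+m)·ẍ + m·l·cosθ·θ̈ − m·l·sinθ·θ̇² = 2.759718 + 0.052602 − 0.001317 = 2.811003

F = 2.811003 N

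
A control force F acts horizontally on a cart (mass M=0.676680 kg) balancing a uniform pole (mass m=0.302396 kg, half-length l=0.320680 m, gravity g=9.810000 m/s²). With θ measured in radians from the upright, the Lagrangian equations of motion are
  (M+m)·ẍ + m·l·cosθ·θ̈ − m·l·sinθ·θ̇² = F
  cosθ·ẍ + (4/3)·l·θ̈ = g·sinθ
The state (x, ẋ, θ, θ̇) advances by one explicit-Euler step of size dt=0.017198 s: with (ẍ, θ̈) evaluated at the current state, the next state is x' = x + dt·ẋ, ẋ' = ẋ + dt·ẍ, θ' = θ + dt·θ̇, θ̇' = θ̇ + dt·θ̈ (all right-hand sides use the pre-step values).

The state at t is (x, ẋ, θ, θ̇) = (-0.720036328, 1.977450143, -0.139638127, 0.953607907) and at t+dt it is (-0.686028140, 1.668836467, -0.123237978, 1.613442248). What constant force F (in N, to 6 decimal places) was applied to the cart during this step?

F = -13.872676 N

ẍ = (ẋ'−ẋ)/dt = (1.668836467−1.977450143)/0.017198 = -17.944742
θ̈ = (θ̇'−θ̇)/dt = (1.613442248−0.953607907)/0.017198 = 38.366923
sinθ=-0.139185, cosθ=0.990266
F = (M+m)·ẍ + m·l·cosθ·θ̈ − m·l·sinθ·θ̇² = -17.569266 + 3.684317 − -0.012274 = -13.872676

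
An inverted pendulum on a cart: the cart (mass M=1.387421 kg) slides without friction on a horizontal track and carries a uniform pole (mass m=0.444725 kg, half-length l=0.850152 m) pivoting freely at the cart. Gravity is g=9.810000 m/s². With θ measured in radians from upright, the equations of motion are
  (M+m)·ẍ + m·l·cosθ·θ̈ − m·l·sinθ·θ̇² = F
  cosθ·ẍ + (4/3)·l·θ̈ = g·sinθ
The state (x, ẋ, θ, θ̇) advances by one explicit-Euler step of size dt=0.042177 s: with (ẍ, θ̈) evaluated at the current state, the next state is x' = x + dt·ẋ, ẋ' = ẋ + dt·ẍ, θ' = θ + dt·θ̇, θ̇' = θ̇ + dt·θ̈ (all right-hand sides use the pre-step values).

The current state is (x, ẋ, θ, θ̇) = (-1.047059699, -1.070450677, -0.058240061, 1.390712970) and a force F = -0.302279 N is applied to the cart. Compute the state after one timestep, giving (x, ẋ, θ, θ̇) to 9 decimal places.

sinθ=-0.058207142, cosθ=0.998304527
temp = (F + m·l·θ̇²·sinθ)/(M+m) = (-0.302279 + -0.042563704)/1.832146 = -0.188217917
θ̈ = (g·sinθ − cosθ·temp)/(l·(4/3 − m·cos²θ/(M+m))) = -0.412893650
ẍ = temp − m·l·θ̈·cosθ/(M+m) = -0.103157151
Euler: x'=-1.047059699+0.042177·-1.070450677=-1.092208097, ẋ'=-1.070450677+0.042177·-0.103157151=-1.074801536
       θ'=-0.058240061+0.042177·1.390712970=0.000416040, θ̇'=1.390712970+0.042177·-0.412893650=1.373298355

(-1.092208097, -1.074801536, 0.000416040, 1.373298355)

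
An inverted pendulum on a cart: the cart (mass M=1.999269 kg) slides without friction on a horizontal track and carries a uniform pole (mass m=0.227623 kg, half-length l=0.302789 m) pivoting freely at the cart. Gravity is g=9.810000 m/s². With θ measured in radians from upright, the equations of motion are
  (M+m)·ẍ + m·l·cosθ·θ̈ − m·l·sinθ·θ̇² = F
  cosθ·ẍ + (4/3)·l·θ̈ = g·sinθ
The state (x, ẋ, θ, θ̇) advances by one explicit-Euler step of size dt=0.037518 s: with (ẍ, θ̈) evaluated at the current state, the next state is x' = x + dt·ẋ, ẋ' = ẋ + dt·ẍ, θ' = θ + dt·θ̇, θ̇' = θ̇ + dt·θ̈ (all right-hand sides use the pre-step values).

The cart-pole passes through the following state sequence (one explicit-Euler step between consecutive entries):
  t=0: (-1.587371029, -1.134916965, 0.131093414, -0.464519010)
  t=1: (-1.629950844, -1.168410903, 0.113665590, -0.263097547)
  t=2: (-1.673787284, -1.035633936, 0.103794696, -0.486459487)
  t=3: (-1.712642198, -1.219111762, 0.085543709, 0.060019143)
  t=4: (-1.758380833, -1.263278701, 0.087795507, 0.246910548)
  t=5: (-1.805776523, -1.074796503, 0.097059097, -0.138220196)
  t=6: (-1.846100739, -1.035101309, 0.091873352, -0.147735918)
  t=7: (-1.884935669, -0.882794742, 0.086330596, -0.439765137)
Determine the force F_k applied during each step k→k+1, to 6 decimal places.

F_0 = -1.623144 N
F_1 = 7.472800 N
F_2 = -9.893575 N
F_3 = -2.279493 N
F_4 = 10.482276 N
F_5 = 2.338594 N
F_6 = 8.505859 N

step 0→1:
  ẍ = (ẋ'−ẋ)/dt = (-1.168410903−-1.134916965)/0.037518 = -0.892743
  θ̈ = (θ̇'−θ̇)/dt = (-0.263097547−-0.464519010)/0.037518 = 5.368662
  sinθ=0.130718, cosθ=0.991420
  F = (M+m)·ẍ + m·l·cosθ·θ̈ − m·l·sinθ·θ̇² = -1.988043 + 0.366843 − 0.001944 = -1.623144
step 1→2:
  ẍ = (ẋ'−ẋ)/dt = (-1.035633936−-1.168410903)/0.037518 = 3.539020
  θ̈ = (θ̇'−θ̇)/dt = (-0.486459487−-0.263097547)/0.037518 = -5.953461
  sinθ=0.113421, cosθ=0.993547
  F = (M+m)·ẍ + m·l·cosθ·θ̈ − m·l·sinθ·θ̇² = 7.881016 + -0.407675 − 0.000541 = 7.472800
step 2→3:
  ẍ = (ẋ'−ẋ)/dt = (-1.219111762−-1.035633936)/0.037518 = -4.890395
  θ̈ = (θ̇'−θ̇)/dt = (0.060019143−-0.486459487)/0.037518 = 14.565772
  sinθ=0.103608, cosθ=0.994618
  F = (M+m)·ẍ + m·l·cosθ·θ̈ − m·l·sinθ·θ̇² = -10.890381 + 0.998496 − 0.001690 = -9.893575
step 3→4:
  ẍ = (ẋ'−ẋ)/dt = (-1.263278701−-1.219111762)/0.037518 = -1.177220
  θ̈ = (θ̇'−θ̇)/dt = (0.246910548−0.060019143)/0.037518 = 4.981380
  sinθ=0.085439, cosθ=0.996343
  F = (M+m)·ẍ + m·l·cosθ·θ̈ − m·l·sinθ·θ̇² = -2.621542 + 0.342070 − 0.000021 = -2.279493
step 4→5:
  ẍ = (ẋ'−ẋ)/dt = (-1.074796503−-1.263278701)/0.037518 = 5.023781
  θ̈ = (θ̇'−θ̇)/dt = (-0.138220196−0.246910548)/0.037518 = -10.265226
  sinθ=0.087683, cosθ=0.996148
  F = (M+m)·ẍ + m·l·cosθ·θ̈ − m·l·sinθ·θ̇² = 11.187417 + -0.704772 − 0.000368 = 10.482276
step 5→6:
  ẍ = (ẋ'−ẋ)/dt = (-1.035101309−-1.074796503)/0.037518 = 1.058031
  θ̈ = (θ̇'−θ̇)/dt = (-0.147735918−-0.138220196)/0.037518 = -0.253631
  sinθ=0.096907, cosθ=0.995293
  F = (M+m)·ẍ + m·l·cosθ·θ̈ − m·l·sinθ·θ̇² = 2.356120 + -0.017398 − 0.000128 = 2.338594
step 6→7:
  ẍ = (ẋ'−ẋ)/dt = (-0.882794742−-1.035101309)/0.037518 = 4.059560
  θ̈ = (θ̇'−θ̇)/dt = (-0.439765137−-0.147735918)/0.037518 = -7.783710
  sinθ=0.091744, cosθ=0.995783
  F = (M+m)·ẍ + m·l·cosθ·θ̈ − m·l·sinθ·θ̇² = 9.040201 + -0.534204 − 0.000138 = 8.505859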